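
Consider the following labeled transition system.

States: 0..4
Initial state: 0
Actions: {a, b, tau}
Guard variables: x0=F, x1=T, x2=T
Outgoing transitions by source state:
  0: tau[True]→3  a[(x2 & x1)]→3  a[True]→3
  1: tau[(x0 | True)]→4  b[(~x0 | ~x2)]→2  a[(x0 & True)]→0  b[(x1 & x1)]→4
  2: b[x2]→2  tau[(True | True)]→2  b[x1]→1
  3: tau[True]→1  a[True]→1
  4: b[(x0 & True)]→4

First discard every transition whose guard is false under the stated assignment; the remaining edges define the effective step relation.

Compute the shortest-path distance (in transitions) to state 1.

Answer: 2

Working:
BFS to 1:
  Layer 0: {0}
  Layer 1: {3}
  Layer 2: {1}
first hit 1 at d=2 via a·a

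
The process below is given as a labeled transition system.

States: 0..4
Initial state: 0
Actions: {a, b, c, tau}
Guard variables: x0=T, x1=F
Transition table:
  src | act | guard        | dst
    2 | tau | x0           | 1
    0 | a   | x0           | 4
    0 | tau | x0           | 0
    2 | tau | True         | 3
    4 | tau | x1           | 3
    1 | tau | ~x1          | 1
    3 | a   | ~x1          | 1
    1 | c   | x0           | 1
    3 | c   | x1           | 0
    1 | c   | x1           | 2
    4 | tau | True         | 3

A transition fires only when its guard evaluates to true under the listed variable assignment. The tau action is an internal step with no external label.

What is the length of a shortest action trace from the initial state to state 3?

Answer: 2

Analysis:
BFS to 3:
  Layer 0: {0}
  Layer 1: {4}
  Layer 2: {3}
depth(3)=2, e.g. a·tau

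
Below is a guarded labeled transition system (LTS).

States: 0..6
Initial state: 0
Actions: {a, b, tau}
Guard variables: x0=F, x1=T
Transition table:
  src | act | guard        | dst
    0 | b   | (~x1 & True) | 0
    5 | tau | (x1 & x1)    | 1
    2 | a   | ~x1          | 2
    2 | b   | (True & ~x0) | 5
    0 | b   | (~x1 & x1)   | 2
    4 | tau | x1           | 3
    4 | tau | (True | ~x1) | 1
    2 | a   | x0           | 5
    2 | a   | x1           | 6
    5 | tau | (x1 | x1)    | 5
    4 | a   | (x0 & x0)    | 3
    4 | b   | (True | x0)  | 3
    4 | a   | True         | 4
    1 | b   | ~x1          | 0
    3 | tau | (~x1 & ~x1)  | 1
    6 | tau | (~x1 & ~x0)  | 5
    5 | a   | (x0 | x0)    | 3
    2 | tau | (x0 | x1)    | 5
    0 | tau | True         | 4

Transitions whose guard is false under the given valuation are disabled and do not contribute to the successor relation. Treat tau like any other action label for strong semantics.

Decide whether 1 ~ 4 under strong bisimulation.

Answer: NOT BISIMILAR

Working:
Refine partition for ~:
  π0 = {{0,1,2,3,4,5,6}}
  π1 = {{0,5},{1,3,6},{2,4}}
  π2 = {{0},{1,3,6},{2},{4},{5}}
5 equivalence class(es) (converged in 3)
[1]={1,3,6}  [4]={4}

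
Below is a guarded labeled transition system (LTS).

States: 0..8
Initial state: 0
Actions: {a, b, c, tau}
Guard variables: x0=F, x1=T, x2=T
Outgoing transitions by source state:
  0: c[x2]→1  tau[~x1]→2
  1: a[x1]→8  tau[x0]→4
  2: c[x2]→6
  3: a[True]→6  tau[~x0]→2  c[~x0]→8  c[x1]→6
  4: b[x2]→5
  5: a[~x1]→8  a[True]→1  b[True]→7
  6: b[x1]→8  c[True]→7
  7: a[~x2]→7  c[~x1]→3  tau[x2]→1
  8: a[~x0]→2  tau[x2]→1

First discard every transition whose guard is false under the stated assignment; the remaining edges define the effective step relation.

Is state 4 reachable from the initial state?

Answer: UNREACHABLE

Working:
After dropping false guards: 15 live edges.
Layer 0: {0}
Layer 1: {1}  now seen {0,1}
Layer 2: {8}  now seen {0,1,8}
Layer 3: {2}  now seen {0,1,2,8}
Layer 4: {6}  now seen {0,1,2,6,8}
Layer 5: {7}  now seen {0,1,2,6,7,8}
Reach set: {0,1,2,6,7,8}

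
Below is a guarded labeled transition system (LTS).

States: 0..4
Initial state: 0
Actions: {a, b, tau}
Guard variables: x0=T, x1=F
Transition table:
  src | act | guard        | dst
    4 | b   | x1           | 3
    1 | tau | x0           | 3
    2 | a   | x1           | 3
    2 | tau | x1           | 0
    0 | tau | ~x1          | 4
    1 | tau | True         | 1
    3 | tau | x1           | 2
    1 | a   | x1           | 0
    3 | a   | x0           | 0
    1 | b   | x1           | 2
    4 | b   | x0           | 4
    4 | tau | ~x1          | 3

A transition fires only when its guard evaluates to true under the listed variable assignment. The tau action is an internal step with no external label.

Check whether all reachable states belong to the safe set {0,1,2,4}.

Inv-set: {0,1,2,4}
Reachable = {0,3,4}
  0: ✓
  3: ✗ unsafe
  4: ✓
reach 3 via tau·tau — violates

Answer: INVARIANT VIOLATED at state 3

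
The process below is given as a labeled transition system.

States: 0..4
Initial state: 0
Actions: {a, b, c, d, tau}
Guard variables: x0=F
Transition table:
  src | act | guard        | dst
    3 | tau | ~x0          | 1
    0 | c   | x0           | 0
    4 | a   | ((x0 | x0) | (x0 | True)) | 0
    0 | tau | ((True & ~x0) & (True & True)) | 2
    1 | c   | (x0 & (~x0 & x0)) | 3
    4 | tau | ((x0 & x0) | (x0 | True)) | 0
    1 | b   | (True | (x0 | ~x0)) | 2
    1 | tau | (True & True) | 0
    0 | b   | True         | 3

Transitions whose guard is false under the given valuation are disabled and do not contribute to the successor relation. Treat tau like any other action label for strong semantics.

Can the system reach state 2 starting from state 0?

Answer: REACHABLE

Working:
After dropping false guards: 7 live edges.
Layer 0: {0}
Layer 1: {2,3}  cumulative {0,2,3}
Layer 2: {1}  cumulative {0,1,2,3}
Reachable = {0,1,2,3}
witness 2: tau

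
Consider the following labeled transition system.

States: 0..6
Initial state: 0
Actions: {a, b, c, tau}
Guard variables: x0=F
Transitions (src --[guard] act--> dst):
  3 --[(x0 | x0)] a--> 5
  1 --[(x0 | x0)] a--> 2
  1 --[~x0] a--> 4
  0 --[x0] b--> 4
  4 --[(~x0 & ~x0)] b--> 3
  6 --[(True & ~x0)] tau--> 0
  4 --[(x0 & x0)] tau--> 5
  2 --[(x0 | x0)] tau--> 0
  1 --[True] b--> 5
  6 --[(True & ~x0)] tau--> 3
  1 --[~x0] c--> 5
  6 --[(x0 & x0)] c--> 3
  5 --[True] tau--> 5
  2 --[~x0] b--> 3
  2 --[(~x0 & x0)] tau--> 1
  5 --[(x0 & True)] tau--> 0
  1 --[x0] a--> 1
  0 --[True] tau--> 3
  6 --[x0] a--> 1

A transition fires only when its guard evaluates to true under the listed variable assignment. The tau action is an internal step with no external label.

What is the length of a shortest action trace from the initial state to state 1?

Layered search for 1:
  L0 = {0}
  L1 = {3}
1 never appears.

Answer: UNREACHABLE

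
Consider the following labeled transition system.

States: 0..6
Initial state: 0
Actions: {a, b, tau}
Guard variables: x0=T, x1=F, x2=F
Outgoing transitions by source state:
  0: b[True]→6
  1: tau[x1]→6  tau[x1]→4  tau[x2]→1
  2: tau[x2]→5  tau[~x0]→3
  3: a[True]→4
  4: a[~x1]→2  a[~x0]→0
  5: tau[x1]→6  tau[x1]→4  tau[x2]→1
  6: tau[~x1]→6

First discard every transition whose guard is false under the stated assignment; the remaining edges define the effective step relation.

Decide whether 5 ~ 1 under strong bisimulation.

Compute ~ classes (split until stable):
  P[0] = {{0,1,2,3,4,5,6}}
  P[1] = {{0},{1,2,5},{3,4},{6}}
  P[2] = {{0},{1,2,5},{3},{4},{6}}
stable after 3 split(s): 5 block(s)
5∈{1,2,5}, 1∈{1,2,5}

Answer: BISIMILAR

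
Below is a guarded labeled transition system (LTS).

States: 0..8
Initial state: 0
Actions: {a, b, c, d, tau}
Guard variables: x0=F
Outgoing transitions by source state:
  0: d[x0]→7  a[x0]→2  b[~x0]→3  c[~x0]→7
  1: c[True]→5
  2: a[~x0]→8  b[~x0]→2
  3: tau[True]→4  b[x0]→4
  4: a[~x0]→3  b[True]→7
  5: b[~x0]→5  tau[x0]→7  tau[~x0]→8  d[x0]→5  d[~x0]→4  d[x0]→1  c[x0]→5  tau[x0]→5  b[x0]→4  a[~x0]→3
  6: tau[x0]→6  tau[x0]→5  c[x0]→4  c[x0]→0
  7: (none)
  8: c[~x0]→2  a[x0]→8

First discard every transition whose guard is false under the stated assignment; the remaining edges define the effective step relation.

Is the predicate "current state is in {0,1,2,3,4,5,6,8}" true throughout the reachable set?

Safe = {0,1,2,3,4,5,6,8}
Reach set: {0,3,4,7}
  0: safe
  3: safe
  4: safe
  7: outside
reach 7 via c — violates

Answer: INVARIANT VIOLATED at state 7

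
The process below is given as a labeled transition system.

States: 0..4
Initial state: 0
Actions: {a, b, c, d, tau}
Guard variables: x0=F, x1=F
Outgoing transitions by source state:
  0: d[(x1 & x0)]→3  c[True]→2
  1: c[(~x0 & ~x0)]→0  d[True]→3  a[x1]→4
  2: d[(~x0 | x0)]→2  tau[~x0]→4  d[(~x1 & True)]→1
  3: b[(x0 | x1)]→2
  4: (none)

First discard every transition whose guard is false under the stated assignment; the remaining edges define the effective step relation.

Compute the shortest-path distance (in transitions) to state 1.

Layered search for 1:
  L0 = {0}
  L1 = {2}
  L2 = {1,4}
first hit 1 at d=2 via c·d

Answer: 2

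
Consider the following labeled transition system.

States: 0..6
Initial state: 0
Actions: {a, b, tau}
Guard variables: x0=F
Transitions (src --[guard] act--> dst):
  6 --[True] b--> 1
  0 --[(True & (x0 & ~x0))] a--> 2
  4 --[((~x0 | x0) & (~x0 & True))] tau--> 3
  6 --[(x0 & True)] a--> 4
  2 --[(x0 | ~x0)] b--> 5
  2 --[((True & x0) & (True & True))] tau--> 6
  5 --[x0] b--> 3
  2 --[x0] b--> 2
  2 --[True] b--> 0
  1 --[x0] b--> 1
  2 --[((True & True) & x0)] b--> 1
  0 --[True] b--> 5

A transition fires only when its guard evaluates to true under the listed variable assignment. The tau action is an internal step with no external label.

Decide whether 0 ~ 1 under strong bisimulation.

Answer: NOT BISIMILAR

Trace:
Compute ~ classes (split until stable):
  π0 = {{0,1,2,3,4,5,6}}
  π1 = {{0,2,6},{1,3,5},{4}}
  π2 = {{0,6},{1,3,5},{2},{4}}
4 equivalence class(es) (converged in 3)
class of 0: {0,6}; class of 1: {1,3,5}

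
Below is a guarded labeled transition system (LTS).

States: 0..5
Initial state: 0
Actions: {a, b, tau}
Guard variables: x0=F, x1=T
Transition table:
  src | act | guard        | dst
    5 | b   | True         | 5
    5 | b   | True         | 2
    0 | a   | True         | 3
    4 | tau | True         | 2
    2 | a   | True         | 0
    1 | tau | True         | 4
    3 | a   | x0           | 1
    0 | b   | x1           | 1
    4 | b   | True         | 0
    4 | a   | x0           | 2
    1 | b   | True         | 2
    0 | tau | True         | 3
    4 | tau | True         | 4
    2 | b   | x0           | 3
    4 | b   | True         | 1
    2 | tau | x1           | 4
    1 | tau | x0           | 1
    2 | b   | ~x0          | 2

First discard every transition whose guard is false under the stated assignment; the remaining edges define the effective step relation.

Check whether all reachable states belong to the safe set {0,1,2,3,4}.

Answer: INVARIANT HOLDS

Analysis:
Allowed set {0,1,2,3,4}
R = {0,1,2,3,4}
  0: ✓
  1: ✓
  2: ✓
  3: ✓
  4: ✓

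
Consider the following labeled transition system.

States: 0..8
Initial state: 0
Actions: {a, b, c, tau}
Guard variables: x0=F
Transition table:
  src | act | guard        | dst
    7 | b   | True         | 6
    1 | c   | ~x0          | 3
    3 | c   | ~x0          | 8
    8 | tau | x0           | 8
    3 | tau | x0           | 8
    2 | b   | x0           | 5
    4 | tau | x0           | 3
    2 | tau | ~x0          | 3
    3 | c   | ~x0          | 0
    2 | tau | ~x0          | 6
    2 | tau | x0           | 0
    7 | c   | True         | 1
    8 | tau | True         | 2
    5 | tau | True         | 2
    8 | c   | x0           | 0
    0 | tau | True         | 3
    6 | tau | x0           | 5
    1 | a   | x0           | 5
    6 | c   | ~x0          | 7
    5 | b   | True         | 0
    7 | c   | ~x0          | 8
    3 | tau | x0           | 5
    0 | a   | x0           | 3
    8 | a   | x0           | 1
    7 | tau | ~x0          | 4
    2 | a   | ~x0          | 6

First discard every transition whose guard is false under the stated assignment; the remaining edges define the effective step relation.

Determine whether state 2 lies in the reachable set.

After dropping false guards: 15 live edges.
L0 = {0}
L1 = {3}  cumulative {0,3}
L2 = {8}  cumulative {0,3,8}
L3 = {2}  cumulative {0,2,3,8}
L4 = {6}  cumulative {0,2,3,6,8}
L5 = {7}  cumulative {0,2,3,6,7,8}
L6 = {1,4}  cumulative {0,1,2,3,4,6,7,8}
Reach set: {0,1,2,3,4,6,7,8}
trace reaching 2: tau·c·tau

Answer: REACHABLE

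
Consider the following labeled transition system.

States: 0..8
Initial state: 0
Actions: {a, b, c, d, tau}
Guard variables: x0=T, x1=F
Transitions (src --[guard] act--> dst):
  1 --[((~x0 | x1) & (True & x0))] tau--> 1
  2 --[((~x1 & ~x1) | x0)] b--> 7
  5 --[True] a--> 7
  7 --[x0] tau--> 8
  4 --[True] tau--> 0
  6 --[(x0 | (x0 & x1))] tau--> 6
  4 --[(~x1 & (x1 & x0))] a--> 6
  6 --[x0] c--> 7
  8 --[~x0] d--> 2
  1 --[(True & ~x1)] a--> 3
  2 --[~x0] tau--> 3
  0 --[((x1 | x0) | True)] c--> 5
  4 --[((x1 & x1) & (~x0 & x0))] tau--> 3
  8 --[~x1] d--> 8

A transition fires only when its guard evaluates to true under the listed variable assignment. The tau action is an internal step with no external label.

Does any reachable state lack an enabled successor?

Reachable = {0,5,7,8}
  0: c→5  [1 out]
  5: a→7  [1 out]
  7: tau→8  [1 out]
  8: d→8  [1 out]

Answer: DEADLOCK-FREE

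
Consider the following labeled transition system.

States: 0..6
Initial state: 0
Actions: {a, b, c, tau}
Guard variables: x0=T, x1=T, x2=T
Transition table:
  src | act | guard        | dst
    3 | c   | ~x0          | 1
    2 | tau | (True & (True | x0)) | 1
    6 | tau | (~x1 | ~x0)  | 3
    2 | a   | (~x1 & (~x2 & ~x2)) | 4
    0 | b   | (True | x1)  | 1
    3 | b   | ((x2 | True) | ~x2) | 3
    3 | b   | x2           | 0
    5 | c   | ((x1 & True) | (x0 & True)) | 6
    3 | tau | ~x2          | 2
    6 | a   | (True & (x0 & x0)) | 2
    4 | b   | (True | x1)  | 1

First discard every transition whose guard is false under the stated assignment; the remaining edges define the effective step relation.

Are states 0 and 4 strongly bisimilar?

Answer: BISIMILAR

Working:
Bisimulation quotient by refinement:
  round 0: {{0,1,2,3,4,5,6}}
  round 1: {{0,3,4},{1},{2},{5},{6}}
  round 2: {{0,4},{1},{2},{3},{5},{6}}
Fixed point at round 3; 6 class(es).
0∈{0,4}, 4∈{0,4}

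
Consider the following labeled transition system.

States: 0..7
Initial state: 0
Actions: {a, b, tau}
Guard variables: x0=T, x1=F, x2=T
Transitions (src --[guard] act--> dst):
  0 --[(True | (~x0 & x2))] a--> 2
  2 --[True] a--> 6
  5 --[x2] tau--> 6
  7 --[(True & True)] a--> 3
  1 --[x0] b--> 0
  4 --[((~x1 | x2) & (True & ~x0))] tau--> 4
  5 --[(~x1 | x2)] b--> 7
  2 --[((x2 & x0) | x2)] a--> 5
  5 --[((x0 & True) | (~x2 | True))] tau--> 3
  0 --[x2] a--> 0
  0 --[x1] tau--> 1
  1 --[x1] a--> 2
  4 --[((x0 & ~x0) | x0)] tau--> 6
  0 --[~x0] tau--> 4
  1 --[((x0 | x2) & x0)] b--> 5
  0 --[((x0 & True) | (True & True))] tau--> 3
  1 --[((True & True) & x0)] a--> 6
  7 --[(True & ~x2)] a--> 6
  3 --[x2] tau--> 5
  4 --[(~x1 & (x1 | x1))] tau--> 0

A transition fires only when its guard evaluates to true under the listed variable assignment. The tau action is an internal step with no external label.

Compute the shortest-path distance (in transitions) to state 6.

Answer: 2

Trace:
BFS to 6:
  L0 = {0}
  L1 = {2,3}
  L2 = {5,6}
depth(6)=2, e.g. a·a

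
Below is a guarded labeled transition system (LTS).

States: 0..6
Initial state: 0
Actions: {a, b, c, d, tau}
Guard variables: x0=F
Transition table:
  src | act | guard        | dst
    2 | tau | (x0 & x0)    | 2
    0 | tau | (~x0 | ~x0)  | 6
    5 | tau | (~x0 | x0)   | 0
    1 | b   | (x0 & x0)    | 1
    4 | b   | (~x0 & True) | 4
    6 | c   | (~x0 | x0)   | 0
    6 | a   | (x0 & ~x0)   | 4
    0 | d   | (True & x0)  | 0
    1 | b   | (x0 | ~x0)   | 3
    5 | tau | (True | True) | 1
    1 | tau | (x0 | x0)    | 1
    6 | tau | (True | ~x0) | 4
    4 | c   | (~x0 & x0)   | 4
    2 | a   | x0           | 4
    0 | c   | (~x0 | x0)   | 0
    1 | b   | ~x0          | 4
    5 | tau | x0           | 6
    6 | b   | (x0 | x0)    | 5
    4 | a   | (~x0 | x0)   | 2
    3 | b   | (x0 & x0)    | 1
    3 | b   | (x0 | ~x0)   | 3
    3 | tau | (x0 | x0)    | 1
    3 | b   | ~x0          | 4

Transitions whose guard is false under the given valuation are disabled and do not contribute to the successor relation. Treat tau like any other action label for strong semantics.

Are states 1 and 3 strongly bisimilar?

Answer: BISIMILAR

Trace:
Bisimulation quotient by refinement:
  π0 = {{0,1,2,3,4,5,6}}
  π1 = {{0,6},{1,3},{2},{4},{5}}
  π2 = {{0},{1,3},{2},{4},{5},{6}}
Fixed point at round 3; 6 class(es).
1∈{1,3}, 3∈{1,3}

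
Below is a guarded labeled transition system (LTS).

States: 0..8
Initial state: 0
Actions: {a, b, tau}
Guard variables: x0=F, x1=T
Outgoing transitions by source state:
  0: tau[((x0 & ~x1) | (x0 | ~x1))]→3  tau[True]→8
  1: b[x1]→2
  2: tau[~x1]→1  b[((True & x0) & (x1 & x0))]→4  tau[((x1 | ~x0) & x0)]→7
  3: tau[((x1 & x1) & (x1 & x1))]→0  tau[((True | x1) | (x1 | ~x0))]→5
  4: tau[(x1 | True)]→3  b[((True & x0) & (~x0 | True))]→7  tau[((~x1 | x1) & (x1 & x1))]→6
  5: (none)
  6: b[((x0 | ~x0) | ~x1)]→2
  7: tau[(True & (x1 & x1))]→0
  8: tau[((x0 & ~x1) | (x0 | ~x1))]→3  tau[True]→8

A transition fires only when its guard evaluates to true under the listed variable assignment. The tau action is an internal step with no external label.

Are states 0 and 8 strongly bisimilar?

Bisimulation quotient by refinement:
  π0 = {{0,1,2,3,4,5,6,7,8}}
  π1 = {{0,3,4,7,8},{1,6},{2,5}}
  π2 = {{0,7,8},{1,6},{2,5},{3},{4}}
stable after 3 split(s): 5 block(s)
[0]={0,7,8}  [8]={0,7,8}

Answer: BISIMILAR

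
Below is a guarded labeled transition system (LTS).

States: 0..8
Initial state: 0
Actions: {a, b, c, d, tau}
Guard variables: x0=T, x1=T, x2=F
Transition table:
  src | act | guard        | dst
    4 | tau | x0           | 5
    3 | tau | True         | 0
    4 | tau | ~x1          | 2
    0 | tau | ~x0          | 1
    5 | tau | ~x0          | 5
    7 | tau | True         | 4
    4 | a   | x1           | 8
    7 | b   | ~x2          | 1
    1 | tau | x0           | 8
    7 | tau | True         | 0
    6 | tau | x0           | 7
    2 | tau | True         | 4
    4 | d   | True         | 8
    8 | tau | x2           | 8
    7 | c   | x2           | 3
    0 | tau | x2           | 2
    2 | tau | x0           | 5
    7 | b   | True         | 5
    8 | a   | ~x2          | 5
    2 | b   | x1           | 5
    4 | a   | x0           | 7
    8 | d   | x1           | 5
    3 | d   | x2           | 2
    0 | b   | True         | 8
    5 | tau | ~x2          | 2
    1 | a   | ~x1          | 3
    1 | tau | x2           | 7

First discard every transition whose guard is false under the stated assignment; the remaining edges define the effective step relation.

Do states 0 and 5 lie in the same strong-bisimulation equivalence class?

Refine partition for ~:
  P[0] = {{0,1,2,3,4,5,6,7,8}}
  P[1] = {{0},{1,3,5,6},{2,7},{4},{8}}
  P[2] = {{0},{1},{2},{3},{4},{5,6},{7},{8}}
  P[3] = {{0},{1},{2},{3},{4},{5},{6},{7},{8}}
stable after 4 split(s): 9 block(s)
0∈{0}, 5∈{5}

Answer: NOT BISIMILAR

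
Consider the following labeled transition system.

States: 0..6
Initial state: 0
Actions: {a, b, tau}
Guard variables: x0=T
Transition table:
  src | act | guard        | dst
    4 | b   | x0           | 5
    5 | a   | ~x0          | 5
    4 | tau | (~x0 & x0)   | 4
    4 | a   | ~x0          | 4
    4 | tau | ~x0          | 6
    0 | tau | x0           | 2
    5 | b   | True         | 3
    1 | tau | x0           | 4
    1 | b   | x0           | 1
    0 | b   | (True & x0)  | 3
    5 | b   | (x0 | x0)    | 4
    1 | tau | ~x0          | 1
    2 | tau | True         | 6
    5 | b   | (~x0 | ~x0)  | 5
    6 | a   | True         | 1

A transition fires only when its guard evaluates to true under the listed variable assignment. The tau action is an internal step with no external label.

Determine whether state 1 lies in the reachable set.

Guard filter leaves 9 enabled edge(s).
depth 0: {0}
depth 1: {2,3}  now seen {0,2,3}
depth 2: {6}  now seen {0,2,3,6}
depth 3: {1}  now seen {0,1,2,3,6}
depth 4: {4}  now seen {0,1,2,3,4,6}
depth 5: {5}  now seen {0,1,2,3,4,5,6}
R = {0,1,2,3,4,5,6}
trace reaching 1: tau·tau·a

Answer: REACHABLE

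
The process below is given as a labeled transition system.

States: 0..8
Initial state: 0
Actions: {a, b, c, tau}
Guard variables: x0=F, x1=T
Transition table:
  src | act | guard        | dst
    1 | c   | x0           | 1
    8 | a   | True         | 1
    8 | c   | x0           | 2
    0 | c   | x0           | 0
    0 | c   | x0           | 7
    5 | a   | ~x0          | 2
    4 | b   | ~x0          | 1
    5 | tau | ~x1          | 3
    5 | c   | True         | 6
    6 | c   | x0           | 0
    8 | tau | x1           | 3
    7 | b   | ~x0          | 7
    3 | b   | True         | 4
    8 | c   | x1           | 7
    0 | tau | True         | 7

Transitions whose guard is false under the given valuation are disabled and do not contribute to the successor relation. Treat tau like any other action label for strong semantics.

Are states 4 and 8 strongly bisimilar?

Compute ~ classes (split until stable):
  P[0] = {{0,1,2,3,4,5,6,7,8}}
  P[1] = {{0},{1,2,6},{3,4,7},{5},{8}}
  P[2] = {{0},{1,2,6},{3,7},{4},{5},{8}}
  P[3] = {{0},{1,2,6},{3},{4},{5},{7},{8}}
stable after 4 split(s): 7 block(s)
[4]={4}  [8]={8}

Answer: NOT BISIMILAR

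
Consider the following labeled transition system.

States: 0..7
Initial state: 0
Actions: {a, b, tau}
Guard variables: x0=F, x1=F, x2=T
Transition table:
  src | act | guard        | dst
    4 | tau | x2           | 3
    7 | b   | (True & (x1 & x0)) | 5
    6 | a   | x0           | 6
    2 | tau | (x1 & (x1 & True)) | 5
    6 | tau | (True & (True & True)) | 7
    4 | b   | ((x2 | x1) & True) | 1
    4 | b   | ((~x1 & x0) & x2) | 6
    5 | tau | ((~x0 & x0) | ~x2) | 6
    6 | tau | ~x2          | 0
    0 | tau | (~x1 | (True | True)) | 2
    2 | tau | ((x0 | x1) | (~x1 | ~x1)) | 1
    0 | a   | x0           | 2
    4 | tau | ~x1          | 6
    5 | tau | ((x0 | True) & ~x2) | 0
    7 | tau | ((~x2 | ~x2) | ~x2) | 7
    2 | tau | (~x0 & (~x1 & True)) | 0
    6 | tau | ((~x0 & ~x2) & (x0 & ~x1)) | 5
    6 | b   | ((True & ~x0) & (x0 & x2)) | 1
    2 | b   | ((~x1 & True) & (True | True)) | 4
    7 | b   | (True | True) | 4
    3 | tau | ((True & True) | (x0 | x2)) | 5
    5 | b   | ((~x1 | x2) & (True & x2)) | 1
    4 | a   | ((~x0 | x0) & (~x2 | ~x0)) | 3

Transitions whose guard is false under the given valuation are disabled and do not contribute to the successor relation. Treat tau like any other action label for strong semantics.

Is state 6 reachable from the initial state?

After dropping false guards: 12 live edges.
L0 = {0}
L1 = {2}  now seen {0,2}
L2 = {1,4}  now seen {0,1,2,4}
L3 = {3,6}  now seen {0,1,2,3,4,6}
L4 = {5,7}  now seen {0,1,2,3,4,5,6,7}
Reach set: {0,1,2,3,4,5,6,7}
witness 6: tau·b·tau

Answer: REACHABLE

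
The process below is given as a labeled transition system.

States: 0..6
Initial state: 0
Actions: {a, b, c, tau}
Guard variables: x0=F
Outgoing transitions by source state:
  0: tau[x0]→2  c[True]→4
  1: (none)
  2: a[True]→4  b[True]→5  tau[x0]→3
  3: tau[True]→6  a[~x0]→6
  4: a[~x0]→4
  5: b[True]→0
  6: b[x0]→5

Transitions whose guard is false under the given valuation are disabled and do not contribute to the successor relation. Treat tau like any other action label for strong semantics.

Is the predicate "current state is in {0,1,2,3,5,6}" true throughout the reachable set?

Answer: INVARIANT VIOLATED at state 4

Analysis:
Safe = {0,1,2,3,5,6}
R = {0,4}
  0: safe
  4: outside
witness against invariant: c → 4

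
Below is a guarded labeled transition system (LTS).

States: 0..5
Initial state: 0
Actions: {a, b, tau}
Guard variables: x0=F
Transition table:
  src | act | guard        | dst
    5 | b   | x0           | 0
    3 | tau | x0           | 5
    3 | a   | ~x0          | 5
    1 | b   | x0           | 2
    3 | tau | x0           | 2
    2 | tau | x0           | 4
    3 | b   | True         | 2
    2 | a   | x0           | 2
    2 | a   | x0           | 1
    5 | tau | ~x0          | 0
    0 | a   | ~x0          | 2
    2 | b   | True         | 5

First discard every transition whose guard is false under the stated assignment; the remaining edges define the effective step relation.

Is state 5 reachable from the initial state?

Answer: REACHABLE

Working:
5 transition(s) survive guard evaluation.
Layer 0: {0}
Layer 1: {2}  now seen {0,2}
Layer 2: {5}  now seen {0,2,5}
R = {0,2,5}
Path to 5: a·b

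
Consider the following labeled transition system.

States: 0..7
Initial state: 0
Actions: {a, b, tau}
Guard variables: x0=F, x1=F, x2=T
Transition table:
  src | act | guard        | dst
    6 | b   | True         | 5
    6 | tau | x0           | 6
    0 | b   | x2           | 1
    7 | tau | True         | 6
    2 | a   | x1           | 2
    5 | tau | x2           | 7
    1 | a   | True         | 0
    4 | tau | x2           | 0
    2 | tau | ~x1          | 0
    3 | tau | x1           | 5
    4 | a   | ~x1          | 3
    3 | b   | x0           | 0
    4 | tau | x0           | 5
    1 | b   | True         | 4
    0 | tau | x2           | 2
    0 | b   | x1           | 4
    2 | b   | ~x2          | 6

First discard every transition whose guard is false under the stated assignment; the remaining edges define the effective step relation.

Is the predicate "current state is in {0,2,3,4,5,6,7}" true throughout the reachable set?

Inv-set: {0,2,3,4,5,6,7}
Reachable = {0,1,2,3,4}
  0: ✓
  1: VIOLATES
  2: ✓
  3: ✓
  4: ✓
witness against invariant: b → 1

Answer: INVARIANT VIOLATED at state 1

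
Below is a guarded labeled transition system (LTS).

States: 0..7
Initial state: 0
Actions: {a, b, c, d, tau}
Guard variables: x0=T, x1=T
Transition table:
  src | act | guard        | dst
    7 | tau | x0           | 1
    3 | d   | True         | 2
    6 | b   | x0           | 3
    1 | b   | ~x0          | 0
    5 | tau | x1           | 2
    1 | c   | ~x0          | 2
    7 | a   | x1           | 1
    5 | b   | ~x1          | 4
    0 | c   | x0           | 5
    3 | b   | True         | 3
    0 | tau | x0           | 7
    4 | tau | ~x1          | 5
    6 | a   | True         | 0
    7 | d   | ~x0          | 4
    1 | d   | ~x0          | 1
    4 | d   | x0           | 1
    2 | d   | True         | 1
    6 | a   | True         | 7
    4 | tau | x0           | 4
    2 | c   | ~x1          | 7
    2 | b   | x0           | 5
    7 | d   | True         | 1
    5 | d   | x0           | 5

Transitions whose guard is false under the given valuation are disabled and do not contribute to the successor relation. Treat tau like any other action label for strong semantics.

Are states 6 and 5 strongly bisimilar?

Compute ~ classes (split until stable):
  π0 = {{0,1,2,3,4,5,6,7}}
  π1 = {{0},{1},{2,3},{4,5},{6},{7}}
  π2 = {{0},{1},{2},{3},{4},{5},{6},{7}}
stable after 3 split(s): 8 block(s)
class of 6: {6}; class of 5: {5}

Answer: NOT BISIMILAR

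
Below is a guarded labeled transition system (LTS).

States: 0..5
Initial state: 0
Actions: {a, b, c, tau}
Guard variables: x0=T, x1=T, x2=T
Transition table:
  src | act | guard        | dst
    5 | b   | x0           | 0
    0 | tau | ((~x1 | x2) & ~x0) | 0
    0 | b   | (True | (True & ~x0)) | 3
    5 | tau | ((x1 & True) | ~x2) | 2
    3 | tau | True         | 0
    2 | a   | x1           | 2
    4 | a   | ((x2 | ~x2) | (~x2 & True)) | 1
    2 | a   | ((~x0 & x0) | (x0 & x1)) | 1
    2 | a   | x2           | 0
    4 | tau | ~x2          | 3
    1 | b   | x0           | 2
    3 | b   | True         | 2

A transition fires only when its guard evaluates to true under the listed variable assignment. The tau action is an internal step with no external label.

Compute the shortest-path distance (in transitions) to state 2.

BFS to 2:
  depth 0: {0}
  depth 1: {3}
  depth 2: {2}
2 enters at depth 2; path b·b

Answer: 2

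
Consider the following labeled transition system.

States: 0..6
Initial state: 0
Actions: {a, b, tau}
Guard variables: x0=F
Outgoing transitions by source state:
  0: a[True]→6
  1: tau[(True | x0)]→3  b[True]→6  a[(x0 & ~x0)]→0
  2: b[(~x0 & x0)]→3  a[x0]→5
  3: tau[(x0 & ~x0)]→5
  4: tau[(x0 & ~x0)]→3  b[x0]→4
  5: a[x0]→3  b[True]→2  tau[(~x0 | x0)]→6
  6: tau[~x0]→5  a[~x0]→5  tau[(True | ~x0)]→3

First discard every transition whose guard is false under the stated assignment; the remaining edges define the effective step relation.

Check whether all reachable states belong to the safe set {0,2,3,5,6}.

Safe = {0,2,3,5,6}
Reach set: {0,2,3,5,6}
  0: ok
  2: ok
  3: ok
  5: ok
  6: ok

Answer: INVARIANT HOLDS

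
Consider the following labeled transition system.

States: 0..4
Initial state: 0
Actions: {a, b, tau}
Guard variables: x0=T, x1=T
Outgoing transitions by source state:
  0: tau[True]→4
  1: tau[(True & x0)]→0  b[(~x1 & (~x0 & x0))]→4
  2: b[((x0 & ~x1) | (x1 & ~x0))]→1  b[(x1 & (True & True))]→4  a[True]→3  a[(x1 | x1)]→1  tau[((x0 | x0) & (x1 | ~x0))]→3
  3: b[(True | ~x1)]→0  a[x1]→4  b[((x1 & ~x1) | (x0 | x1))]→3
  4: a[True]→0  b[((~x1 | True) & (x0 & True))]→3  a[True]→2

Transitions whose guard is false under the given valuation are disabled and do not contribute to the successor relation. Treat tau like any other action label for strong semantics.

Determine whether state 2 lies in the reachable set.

Answer: REACHABLE

Analysis:
12 transition(s) survive guard evaluation.
Layer 0: {0}
Layer 1: {4}  cumulative {0,4}
Layer 2: {2,3}  cumulative {0,2,3,4}
Layer 3: {1}  cumulative {0,1,2,3,4}
Reachable = {0,1,2,3,4}
witness 2: tau·a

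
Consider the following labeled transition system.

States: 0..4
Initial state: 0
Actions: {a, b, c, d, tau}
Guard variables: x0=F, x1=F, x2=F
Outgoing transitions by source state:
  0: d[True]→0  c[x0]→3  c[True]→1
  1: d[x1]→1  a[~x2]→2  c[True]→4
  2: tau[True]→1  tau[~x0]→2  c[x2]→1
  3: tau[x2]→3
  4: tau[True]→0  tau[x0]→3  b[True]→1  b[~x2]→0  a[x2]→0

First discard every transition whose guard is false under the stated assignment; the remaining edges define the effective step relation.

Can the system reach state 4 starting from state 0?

Answer: REACHABLE

Analysis:
After dropping false guards: 9 live edges.
depth 0: {0}
depth 1: {1}  total {0,1}
depth 2: {2,4}  total {0,1,2,4}
Reachable = {0,1,2,4}
trace reaching 4: c·c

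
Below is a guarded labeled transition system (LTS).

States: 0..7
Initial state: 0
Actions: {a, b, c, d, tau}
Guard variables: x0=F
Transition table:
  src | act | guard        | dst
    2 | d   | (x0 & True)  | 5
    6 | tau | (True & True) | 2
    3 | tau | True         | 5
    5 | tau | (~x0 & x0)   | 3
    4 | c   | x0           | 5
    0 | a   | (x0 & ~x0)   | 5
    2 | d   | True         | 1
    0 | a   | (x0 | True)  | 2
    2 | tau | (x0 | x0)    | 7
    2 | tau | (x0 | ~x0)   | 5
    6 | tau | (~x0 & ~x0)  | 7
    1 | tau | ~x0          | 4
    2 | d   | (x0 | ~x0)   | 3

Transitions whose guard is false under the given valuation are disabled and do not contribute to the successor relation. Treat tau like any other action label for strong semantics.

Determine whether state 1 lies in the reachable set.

8 transition(s) survive guard evaluation.
depth 0: {0}
depth 1: {2}  cumulative {0,2}
depth 2: {1,3,5}  cumulative {0,1,2,3,5}
depth 3: {4}  cumulative {0,1,2,3,4,5}
Reach set: {0,1,2,3,4,5}
witness 1: a·d

Answer: REACHABLE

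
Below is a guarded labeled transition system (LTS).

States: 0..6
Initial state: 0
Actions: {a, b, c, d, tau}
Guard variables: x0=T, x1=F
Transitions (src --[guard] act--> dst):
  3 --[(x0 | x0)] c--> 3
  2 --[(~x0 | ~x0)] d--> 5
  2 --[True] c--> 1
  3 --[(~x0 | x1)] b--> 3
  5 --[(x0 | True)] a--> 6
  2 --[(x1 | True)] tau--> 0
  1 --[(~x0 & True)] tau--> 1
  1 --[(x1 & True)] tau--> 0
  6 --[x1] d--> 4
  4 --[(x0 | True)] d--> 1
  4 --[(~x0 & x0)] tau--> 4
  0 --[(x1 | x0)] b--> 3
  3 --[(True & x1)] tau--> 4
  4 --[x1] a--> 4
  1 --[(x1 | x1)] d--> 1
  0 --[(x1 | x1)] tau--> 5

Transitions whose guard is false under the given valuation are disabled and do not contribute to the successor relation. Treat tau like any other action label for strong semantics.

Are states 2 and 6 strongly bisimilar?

Answer: NOT BISIMILAR

Working:
Bisimulation quotient by refinement:
  P[0] = {{0,1,2,3,4,5,6}}
  P[1] = {{0},{1,6},{2},{3},{4},{5}}
6 equivalence class(es) (converged in 2)
class of 2: {2}; class of 6: {1,6}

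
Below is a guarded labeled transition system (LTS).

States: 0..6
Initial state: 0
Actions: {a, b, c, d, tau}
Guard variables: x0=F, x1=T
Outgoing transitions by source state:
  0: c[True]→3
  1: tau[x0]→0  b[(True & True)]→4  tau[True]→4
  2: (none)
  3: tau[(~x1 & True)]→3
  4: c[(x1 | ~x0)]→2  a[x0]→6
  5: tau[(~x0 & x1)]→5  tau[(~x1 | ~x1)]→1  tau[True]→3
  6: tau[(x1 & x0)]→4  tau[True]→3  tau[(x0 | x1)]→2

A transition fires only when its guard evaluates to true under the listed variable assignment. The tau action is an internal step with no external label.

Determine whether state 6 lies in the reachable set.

Answer: UNREACHABLE

Analysis:
8 transition(s) survive guard evaluation.
Layer 0: {0}
Layer 1: {3}  cumulative {0,3}
R = {0,3}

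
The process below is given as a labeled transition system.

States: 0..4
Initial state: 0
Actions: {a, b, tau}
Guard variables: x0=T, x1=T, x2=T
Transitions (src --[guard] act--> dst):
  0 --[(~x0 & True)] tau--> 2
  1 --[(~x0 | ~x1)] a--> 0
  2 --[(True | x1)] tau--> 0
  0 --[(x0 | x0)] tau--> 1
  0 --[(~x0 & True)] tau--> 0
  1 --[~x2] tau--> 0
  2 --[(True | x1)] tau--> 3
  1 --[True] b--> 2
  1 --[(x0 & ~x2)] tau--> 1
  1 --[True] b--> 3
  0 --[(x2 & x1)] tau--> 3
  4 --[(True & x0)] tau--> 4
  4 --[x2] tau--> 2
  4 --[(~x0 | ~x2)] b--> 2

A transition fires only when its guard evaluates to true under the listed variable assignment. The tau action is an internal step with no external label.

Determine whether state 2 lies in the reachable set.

Guard filter leaves 8 enabled edge(s).
depth 0: {0}
depth 1: {1,3}  now seen {0,1,3}
depth 2: {2}  now seen {0,1,2,3}
Reach set: {0,1,2,3}
Path to 2: tau·b

Answer: REACHABLE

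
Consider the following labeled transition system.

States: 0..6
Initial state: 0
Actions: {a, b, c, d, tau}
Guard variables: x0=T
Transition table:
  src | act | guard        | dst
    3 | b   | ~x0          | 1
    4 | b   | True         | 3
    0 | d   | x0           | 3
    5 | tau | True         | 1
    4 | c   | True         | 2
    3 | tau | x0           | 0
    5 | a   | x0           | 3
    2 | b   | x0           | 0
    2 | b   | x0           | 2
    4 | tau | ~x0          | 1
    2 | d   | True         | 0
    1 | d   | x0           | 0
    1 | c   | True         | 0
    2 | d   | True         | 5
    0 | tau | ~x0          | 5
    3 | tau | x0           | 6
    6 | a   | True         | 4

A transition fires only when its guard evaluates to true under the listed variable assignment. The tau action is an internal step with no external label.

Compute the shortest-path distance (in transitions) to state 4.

Answer: 3

Analysis:
BFS to 4:
  L0 = {0}
  L1 = {3}
  L2 = {6}
  L3 = {4}
depth(4)=3, e.g. d·tau·a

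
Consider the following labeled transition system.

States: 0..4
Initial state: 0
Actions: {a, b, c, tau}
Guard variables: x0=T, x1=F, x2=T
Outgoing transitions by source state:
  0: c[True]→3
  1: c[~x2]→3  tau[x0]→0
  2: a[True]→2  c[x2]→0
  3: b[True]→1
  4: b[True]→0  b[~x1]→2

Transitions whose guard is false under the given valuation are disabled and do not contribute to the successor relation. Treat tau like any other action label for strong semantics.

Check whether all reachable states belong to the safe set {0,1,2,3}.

Safe = {0,1,2,3}
Reachable = {0,1,3}
  0: safe
  1: safe
  3: safe

Answer: INVARIANT HOLDS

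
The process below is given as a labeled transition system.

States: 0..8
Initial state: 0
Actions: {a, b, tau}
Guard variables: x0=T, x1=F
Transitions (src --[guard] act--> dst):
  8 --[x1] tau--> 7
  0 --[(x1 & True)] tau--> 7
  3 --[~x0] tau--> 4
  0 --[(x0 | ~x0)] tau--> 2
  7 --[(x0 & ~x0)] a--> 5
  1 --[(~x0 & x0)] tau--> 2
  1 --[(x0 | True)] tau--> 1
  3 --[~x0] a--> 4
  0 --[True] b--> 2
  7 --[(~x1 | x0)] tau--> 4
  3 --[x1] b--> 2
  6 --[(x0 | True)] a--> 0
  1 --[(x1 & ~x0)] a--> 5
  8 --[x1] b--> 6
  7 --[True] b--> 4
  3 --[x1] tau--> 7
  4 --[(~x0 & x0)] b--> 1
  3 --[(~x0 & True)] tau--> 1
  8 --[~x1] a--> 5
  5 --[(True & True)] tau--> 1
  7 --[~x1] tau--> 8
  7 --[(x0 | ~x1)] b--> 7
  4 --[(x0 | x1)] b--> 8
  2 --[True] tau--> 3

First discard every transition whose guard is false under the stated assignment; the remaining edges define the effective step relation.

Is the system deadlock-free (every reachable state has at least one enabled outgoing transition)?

R = {0,2,3}
  0: b→2  tau→2  [deg 2]
  2: tau→3  [deg 1]
  3: ∅  [no exit]
witness 3: tau·tau

Answer: DEADLOCK at state 3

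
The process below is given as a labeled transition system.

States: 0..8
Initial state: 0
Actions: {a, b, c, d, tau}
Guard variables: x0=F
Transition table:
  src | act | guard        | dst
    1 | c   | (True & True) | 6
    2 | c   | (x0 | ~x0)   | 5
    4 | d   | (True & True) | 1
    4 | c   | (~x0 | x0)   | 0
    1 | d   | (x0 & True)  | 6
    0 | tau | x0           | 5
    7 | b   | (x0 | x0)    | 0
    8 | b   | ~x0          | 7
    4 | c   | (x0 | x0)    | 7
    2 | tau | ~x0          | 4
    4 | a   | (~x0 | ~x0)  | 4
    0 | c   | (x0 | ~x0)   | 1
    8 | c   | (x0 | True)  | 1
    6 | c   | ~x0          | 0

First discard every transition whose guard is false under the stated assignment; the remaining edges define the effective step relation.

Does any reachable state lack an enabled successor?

Answer: DEADLOCK-FREE

Working:
Reachable = {0,1,6}
  0: c→1  [1 out]
  1: c→6  [1 out]
  6: c→0  [1 out]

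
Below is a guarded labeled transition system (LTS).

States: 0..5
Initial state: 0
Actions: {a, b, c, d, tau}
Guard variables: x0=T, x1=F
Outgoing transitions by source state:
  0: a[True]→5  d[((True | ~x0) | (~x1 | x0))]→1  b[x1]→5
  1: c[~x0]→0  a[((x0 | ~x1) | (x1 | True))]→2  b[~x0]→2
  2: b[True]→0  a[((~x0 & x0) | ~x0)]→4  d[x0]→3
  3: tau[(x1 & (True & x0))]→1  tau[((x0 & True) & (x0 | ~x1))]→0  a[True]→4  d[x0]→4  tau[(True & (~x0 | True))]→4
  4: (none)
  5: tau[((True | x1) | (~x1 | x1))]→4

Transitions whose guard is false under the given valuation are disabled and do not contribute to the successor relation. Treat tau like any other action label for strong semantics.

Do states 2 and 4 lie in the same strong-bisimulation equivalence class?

Compute ~ classes (split until stable):
  π0 = {{0,1,2,3,4,5}}
  π1 = {{0},{1},{2},{3},{4},{5}}
stable after 2 split(s): 6 block(s)
[2]={2}  [4]={4}

Answer: NOT BISIMILAR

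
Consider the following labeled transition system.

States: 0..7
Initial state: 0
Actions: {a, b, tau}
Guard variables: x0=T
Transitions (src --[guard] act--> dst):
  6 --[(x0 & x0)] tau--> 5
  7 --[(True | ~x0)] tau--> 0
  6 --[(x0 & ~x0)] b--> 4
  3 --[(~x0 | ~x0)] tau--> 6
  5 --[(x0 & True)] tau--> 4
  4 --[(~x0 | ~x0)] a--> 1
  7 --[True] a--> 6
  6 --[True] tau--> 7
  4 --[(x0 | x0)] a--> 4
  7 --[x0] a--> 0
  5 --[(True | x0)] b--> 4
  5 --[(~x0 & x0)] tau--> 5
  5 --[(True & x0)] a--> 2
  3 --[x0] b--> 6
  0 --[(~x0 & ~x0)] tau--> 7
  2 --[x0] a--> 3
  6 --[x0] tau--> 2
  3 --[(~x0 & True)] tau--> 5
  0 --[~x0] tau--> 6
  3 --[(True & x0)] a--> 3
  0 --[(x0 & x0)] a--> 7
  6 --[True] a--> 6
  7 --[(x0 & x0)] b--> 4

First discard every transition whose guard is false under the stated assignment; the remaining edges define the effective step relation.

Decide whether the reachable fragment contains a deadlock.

Answer: DEADLOCK-FREE

Trace:
Reach set: {0,2,3,4,5,6,7}
  0: a→7  [1 exit(s)]
  2: a→3  [1 exit(s)]
  3: a→3  b→6  [2 exit(s)]
  4: a→4  [1 exit(s)]
  5: a→2  b→4  tau→4  [3 exit(s)]
  6: a→6  tau→2  tau→5  tau→7  [4 exit(s)]
  7: a→0  a→6  b→4  tau→0  [4 exit(s)]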